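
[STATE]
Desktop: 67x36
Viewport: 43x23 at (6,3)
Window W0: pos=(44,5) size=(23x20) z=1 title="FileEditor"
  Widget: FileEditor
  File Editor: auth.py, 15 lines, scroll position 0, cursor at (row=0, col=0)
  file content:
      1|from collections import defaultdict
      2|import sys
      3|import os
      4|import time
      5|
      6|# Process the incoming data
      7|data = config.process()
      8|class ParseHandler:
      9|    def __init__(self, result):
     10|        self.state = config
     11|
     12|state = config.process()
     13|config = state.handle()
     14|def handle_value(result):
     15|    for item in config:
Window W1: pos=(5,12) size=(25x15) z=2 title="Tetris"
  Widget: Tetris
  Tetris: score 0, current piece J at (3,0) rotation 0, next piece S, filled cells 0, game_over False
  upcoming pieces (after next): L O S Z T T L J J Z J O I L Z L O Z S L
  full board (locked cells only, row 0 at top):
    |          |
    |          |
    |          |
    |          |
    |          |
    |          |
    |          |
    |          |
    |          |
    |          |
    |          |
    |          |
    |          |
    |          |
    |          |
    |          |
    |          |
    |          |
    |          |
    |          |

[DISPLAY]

                                           
                                           
                                      ┏━━━━
                                      ┃ Fil
                                      ┠────
                                      ┃█rom
                                      ┃impo
                                      ┃impo
                                      ┃impo
━━━━━━━━━━━━━━━━━━━━━━━┓              ┃    
 Tetris                ┃              ┃# Pr
───────────────────────┨              ┃data
          │Next:       ┃              ┃clas
          │ ░░         ┃              ┃    
          │░░          ┃              ┃    
          │            ┃              ┃    
          │            ┃              ┃stat
          │            ┃              ┃conf
          │Score:      ┃              ┃def 
          │0           ┃              ┃    
          │            ┃              ┃    
          │            ┃              ┗━━━━
          │            ┃                   


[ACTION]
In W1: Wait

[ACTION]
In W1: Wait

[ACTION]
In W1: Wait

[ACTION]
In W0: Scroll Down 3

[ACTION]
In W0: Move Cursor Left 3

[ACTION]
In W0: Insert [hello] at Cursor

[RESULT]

                                           
                                           
                                      ┏━━━━
                                      ┃ Fil
                                      ┠────
                                      ┃hell
                                      ┃impo
                                      ┃impo
                                      ┃impo
━━━━━━━━━━━━━━━━━━━━━━━┓              ┃    
 Tetris                ┃              ┃# Pr
───────────────────────┨              ┃data
          │Next:       ┃              ┃clas
          │ ░░         ┃              ┃    
          │░░          ┃              ┃    
          │            ┃              ┃    
          │            ┃              ┃stat
          │            ┃              ┃conf
          │Score:      ┃              ┃def 
          │0           ┃              ┃    
          │            ┃              ┃    
          │            ┃              ┗━━━━
          │            ┃                   


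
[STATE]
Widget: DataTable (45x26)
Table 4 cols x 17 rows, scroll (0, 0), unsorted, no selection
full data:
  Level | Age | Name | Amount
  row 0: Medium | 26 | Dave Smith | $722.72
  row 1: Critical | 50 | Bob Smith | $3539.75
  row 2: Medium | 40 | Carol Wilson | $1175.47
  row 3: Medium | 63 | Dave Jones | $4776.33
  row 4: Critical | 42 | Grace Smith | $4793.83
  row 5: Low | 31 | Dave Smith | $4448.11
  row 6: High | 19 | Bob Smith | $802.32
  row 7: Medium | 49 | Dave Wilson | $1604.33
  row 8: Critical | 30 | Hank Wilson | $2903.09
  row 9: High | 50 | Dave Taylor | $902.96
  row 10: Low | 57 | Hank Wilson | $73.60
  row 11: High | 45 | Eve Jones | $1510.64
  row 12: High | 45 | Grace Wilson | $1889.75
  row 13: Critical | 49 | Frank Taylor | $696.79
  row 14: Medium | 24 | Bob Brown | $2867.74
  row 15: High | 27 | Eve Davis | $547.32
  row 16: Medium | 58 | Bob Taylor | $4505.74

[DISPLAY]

Level   │Age│Name        │Amount             
────────┼───┼────────────┼────────           
Medium  │26 │Dave Smith  │$722.72            
Critical│50 │Bob Smith   │$3539.75           
Medium  │40 │Carol Wilson│$1175.47           
Medium  │63 │Dave Jones  │$4776.33           
Critical│42 │Grace Smith │$4793.83           
Low     │31 │Dave Smith  │$4448.11           
High    │19 │Bob Smith   │$802.32            
Medium  │49 │Dave Wilson │$1604.33           
Critical│30 │Hank Wilson │$2903.09           
High    │50 │Dave Taylor │$902.96            
Low     │57 │Hank Wilson │$73.60             
High    │45 │Eve Jones   │$1510.64           
High    │45 │Grace Wilson│$1889.75           
Critical│49 │Frank Taylor│$696.79            
Medium  │24 │Bob Brown   │$2867.74           
High    │27 │Eve Davis   │$547.32            
Medium  │58 │Bob Taylor  │$4505.74           
                                             
                                             
                                             
                                             
                                             
                                             
                                             


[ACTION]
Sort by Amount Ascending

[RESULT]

Level   │Age│Name        │Amount ▲           
────────┼───┼────────────┼────────           
Low     │57 │Hank Wilson │$73.60             
High    │27 │Eve Davis   │$547.32            
Critical│49 │Frank Taylor│$696.79            
Medium  │26 │Dave Smith  │$722.72            
High    │19 │Bob Smith   │$802.32            
High    │50 │Dave Taylor │$902.96            
Medium  │40 │Carol Wilson│$1175.47           
High    │45 │Eve Jones   │$1510.64           
Medium  │49 │Dave Wilson │$1604.33           
High    │45 │Grace Wilson│$1889.75           
Medium  │24 │Bob Brown   │$2867.74           
Critical│30 │Hank Wilson │$2903.09           
Critical│50 │Bob Smith   │$3539.75           
Low     │31 │Dave Smith  │$4448.11           
Medium  │58 │Bob Taylor  │$4505.74           
Medium  │63 │Dave Jones  │$4776.33           
Critical│42 │Grace Smith │$4793.83           
                                             
                                             
                                             
                                             
                                             
                                             
                                             


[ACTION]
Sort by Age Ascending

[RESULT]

Level   │Ag▲│Name        │Amount             
────────┼───┼────────────┼────────           
High    │19 │Bob Smith   │$802.32            
Medium  │24 │Bob Brown   │$2867.74           
Medium  │26 │Dave Smith  │$722.72            
High    │27 │Eve Davis   │$547.32            
Critical│30 │Hank Wilson │$2903.09           
Low     │31 │Dave Smith  │$4448.11           
Medium  │40 │Carol Wilson│$1175.47           
Critical│42 │Grace Smith │$4793.83           
High    │45 │Eve Jones   │$1510.64           
High    │45 │Grace Wilson│$1889.75           
Critical│49 │Frank Taylor│$696.79            
Medium  │49 │Dave Wilson │$1604.33           
High    │50 │Dave Taylor │$902.96            
Critical│50 │Bob Smith   │$3539.75           
Low     │57 │Hank Wilson │$73.60             
Medium  │58 │Bob Taylor  │$4505.74           
Medium  │63 │Dave Jones  │$4776.33           
                                             
                                             
                                             
                                             
                                             
                                             
                                             


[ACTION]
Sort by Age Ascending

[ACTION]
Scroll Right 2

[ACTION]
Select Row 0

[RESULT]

Level   │Ag▲│Name        │Amount             
────────┼───┼────────────┼────────           
>igh    │19 │Bob Smith   │$802.32            
Medium  │24 │Bob Brown   │$2867.74           
Medium  │26 │Dave Smith  │$722.72            
High    │27 │Eve Davis   │$547.32            
Critical│30 │Hank Wilson │$2903.09           
Low     │31 │Dave Smith  │$4448.11           
Medium  │40 │Carol Wilson│$1175.47           
Critical│42 │Grace Smith │$4793.83           
High    │45 │Eve Jones   │$1510.64           
High    │45 │Grace Wilson│$1889.75           
Critical│49 │Frank Taylor│$696.79            
Medium  │49 │Dave Wilson │$1604.33           
High    │50 │Dave Taylor │$902.96            
Critical│50 │Bob Smith   │$3539.75           
Low     │57 │Hank Wilson │$73.60             
Medium  │58 │Bob Taylor  │$4505.74           
Medium  │63 │Dave Jones  │$4776.33           
                                             
                                             
                                             
                                             
                                             
                                             
                                             


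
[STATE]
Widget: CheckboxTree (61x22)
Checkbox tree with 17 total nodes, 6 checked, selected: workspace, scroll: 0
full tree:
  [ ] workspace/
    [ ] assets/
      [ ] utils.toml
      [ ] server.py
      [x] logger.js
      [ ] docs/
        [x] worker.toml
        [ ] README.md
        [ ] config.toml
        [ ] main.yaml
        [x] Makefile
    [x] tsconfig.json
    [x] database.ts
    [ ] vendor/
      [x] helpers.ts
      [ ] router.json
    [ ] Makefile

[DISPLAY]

>[-] workspace/                                              
   [-] assets/                                               
     [ ] utils.toml                                          
     [ ] server.py                                           
     [x] logger.js                                           
     [-] docs/                                               
       [x] worker.toml                                       
       [ ] README.md                                         
       [ ] config.toml                                       
       [ ] main.yaml                                         
       [x] Makefile                                          
   [x] tsconfig.json                                         
   [x] database.ts                                           
   [-] vendor/                                               
     [x] helpers.ts                                          
     [ ] router.json                                         
   [ ] Makefile                                              
                                                             
                                                             
                                                             
                                                             
                                                             


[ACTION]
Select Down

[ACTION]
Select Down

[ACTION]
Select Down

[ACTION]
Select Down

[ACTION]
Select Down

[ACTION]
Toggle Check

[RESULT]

 [-] workspace/                                              
   [-] assets/                                               
     [ ] utils.toml                                          
     [ ] server.py                                           
     [x] logger.js                                           
>    [x] docs/                                               
       [x] worker.toml                                       
       [x] README.md                                         
       [x] config.toml                                       
       [x] main.yaml                                         
       [x] Makefile                                          
   [x] tsconfig.json                                         
   [x] database.ts                                           
   [-] vendor/                                               
     [x] helpers.ts                                          
     [ ] router.json                                         
   [ ] Makefile                                              
                                                             
                                                             
                                                             
                                                             
                                                             


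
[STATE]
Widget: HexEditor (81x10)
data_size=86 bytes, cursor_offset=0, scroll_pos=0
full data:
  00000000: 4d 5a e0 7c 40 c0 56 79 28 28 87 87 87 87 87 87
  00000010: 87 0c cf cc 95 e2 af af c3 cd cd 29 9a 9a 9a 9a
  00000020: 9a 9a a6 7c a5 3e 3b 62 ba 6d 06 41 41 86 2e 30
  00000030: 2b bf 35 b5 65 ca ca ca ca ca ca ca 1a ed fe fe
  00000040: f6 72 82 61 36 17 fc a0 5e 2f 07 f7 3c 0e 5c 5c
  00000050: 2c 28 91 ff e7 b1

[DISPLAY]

00000000  4D 5a e0 7c 40 c0 56 79  28 28 87 87 87 87 87 87  |MZ.|@.Vy((......|   
00000010  87 0c cf cc 95 e2 af af  c3 cd cd 29 9a 9a 9a 9a  |...........)....|   
00000020  9a 9a a6 7c a5 3e 3b 62  ba 6d 06 41 41 86 2e 30  |...|.>;b.m.AA..0|   
00000030  2b bf 35 b5 65 ca ca ca  ca ca ca ca 1a ed fe fe  |+.5.e...........|   
00000040  f6 72 82 61 36 17 fc a0  5e 2f 07 f7 3c 0e 5c 5c  |.r.a6...^/..<.\\|   
00000050  2c 28 91 ff e7 b1                                 |,(....          |   
                                                                                 
                                                                                 
                                                                                 
                                                                                 


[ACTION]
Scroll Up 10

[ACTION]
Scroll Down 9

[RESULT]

00000050  2c 28 91 ff e7 b1                                 |,(....          |   
                                                                                 
                                                                                 
                                                                                 
                                                                                 
                                                                                 
                                                                                 
                                                                                 
                                                                                 
                                                                                 


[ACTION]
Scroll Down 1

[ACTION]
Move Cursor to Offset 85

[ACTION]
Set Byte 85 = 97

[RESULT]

00000050  2c 28 91 ff e7 97                                 |,(....          |   
                                                                                 
                                                                                 
                                                                                 
                                                                                 
                                                                                 
                                                                                 
                                                                                 
                                                                                 
                                                                                 


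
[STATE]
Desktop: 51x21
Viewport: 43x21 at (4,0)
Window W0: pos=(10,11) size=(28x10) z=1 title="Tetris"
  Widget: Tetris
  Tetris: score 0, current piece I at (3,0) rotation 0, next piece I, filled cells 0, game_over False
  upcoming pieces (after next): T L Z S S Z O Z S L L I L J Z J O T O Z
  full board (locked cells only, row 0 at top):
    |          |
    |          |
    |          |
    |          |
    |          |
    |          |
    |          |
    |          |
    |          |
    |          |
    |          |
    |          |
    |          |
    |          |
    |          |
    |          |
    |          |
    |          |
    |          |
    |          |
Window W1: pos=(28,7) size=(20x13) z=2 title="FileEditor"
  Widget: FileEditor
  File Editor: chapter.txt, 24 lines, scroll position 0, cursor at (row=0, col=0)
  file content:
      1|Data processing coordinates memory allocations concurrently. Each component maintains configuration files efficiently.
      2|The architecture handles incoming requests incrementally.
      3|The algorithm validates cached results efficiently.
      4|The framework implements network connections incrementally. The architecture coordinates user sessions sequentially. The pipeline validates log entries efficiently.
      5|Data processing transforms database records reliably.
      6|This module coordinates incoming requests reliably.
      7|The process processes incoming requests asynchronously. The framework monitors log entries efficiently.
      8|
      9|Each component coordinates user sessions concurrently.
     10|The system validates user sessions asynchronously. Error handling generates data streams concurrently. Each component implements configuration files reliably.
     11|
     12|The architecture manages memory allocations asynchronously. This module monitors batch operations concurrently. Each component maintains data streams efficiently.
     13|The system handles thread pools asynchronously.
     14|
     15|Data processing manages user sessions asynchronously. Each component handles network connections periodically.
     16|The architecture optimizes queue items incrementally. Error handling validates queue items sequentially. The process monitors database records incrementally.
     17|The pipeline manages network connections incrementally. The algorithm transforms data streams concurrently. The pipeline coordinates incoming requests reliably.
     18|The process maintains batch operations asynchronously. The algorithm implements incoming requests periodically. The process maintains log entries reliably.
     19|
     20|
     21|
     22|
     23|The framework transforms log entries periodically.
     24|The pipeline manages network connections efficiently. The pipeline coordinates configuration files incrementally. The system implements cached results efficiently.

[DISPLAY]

                                           
                                           
                                           
                                           
                                           
                                           
                                           
                        ┏━━━━━━━━━━━━━━━━━━
                        ┃ FileEditor       
                        ┠──────────────────
                        ┃█ata processing c▲
      ┏━━━━━━━━━━━━━━━━━┃The architecture █
      ┃ Tetris          ┃The algorithm val░
      ┠─────────────────┃The framework imp░
      ┃          │Next: ┃Data processing t░
      ┃          │████  ┃This module coord░
      ┃          │      ┃The process proce░
      ┃          │      ┃                 ░
      ┃          │      ┃Each component co▼
      ┃          │      ┗━━━━━━━━━━━━━━━━━━
      ┗━━━━━━━━━━━━━━━━━━━━━━━━━━┛         


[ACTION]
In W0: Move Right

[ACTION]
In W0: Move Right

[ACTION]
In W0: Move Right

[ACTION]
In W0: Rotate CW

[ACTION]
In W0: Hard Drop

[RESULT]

                                           
                                           
                                           
                                           
                                           
                                           
                                           
                        ┏━━━━━━━━━━━━━━━━━━
                        ┃ FileEditor       
                        ┠──────────────────
                        ┃█ata processing c▲
      ┏━━━━━━━━━━━━━━━━━┃The architecture █
      ┃ Tetris          ┃The algorithm val░
      ┠─────────────────┃The framework imp░
      ┃          │Next: ┃Data processing t░
      ┃          │ ▒    ┃This module coord░
      ┃      █   │▒▒▒   ┃The process proce░
      ┃      █   │      ┃                 ░
      ┃      █   │      ┃Each component co▼
      ┃      █   │      ┗━━━━━━━━━━━━━━━━━━
      ┗━━━━━━━━━━━━━━━━━━━━━━━━━━┛         


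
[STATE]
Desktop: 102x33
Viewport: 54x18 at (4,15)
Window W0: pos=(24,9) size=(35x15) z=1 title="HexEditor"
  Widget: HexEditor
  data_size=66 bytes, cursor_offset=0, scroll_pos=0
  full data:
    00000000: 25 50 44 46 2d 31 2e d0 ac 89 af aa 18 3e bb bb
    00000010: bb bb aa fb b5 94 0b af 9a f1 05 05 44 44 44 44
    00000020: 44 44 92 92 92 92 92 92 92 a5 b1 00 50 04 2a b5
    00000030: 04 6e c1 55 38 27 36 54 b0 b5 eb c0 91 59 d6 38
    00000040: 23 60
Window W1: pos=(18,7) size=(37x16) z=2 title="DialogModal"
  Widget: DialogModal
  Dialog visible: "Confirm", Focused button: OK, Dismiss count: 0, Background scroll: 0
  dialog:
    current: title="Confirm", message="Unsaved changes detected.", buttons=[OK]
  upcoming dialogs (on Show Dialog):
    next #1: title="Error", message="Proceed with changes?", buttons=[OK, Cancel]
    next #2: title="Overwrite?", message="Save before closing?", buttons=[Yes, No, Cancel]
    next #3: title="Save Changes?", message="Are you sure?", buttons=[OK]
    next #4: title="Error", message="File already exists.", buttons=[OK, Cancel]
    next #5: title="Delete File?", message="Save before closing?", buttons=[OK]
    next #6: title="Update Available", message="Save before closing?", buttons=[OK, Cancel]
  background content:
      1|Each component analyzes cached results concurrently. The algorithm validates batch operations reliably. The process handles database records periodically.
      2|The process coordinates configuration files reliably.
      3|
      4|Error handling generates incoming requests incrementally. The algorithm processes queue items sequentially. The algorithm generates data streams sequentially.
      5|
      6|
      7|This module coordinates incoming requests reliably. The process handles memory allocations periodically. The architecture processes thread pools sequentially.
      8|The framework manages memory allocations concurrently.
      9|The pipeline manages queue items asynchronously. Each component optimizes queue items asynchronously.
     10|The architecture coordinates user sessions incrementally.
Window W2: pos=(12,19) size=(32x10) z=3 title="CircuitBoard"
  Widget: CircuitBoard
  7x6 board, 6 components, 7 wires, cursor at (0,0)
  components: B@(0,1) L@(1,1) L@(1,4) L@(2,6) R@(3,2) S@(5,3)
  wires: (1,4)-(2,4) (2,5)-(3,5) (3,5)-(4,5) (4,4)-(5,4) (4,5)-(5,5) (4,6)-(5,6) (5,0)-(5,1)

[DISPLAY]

              ┃   │ Unsaved changes detected. │   ┃ 54
              ┃Thi│            [OK]           │ re┃   
              ┃The└───────────────────────────┘oca┃   
              ┃The pipeline manages queue items as┃   
        ┏━━━━━━━━━━━━━━━━━━━━━━━━━━━━━━┓tes user s┃   
        ┃ CircuitBoard                 ┃          ┃   
        ┠──────────────────────────────┨          ┃   
        ┃   0 1 2 3 4 5 6              ┃━━━━━━━━━━┛   
        ┃0  [.]  B                     ┃━━━━━━━━━━━━━━
        ┃                              ┃              
        ┃1       L           L         ┃              
        ┃                    │         ┃              
        ┃2                   ·   ·   L ┃              
        ┗━━━━━━━━━━━━━━━━━━━━━━━━━━━━━━┛              
                                                      
                                                      
                                                      
                                                      


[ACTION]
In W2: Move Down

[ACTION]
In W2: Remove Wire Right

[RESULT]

              ┃   │ Unsaved changes detected. │   ┃ 54
              ┃Thi│            [OK]           │ re┃   
              ┃The└───────────────────────────┘oca┃   
              ┃The pipeline manages queue items as┃   
        ┏━━━━━━━━━━━━━━━━━━━━━━━━━━━━━━┓tes user s┃   
        ┃ CircuitBoard                 ┃          ┃   
        ┠──────────────────────────────┨          ┃   
        ┃   0 1 2 3 4 5 6              ┃━━━━━━━━━━┛   
        ┃0       B                     ┃━━━━━━━━━━━━━━
        ┃                              ┃              
        ┃1  [.]  L           L         ┃              
        ┃                    │         ┃              
        ┃2                   ·   ·   L ┃              
        ┗━━━━━━━━━━━━━━━━━━━━━━━━━━━━━━┛              
                                                      
                                                      
                                                      
                                                      


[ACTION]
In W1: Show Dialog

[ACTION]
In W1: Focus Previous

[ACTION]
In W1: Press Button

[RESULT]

              ┃                                   ┃ 54
              ┃This module coordinates incoming re┃   
              ┃The framework manages memory alloca┃   
              ┃The pipeline manages queue items as┃   
        ┏━━━━━━━━━━━━━━━━━━━━━━━━━━━━━━┓tes user s┃   
        ┃ CircuitBoard                 ┃          ┃   
        ┠──────────────────────────────┨          ┃   
        ┃   0 1 2 3 4 5 6              ┃━━━━━━━━━━┛   
        ┃0       B                     ┃━━━━━━━━━━━━━━
        ┃                              ┃              
        ┃1  [.]  L           L         ┃              
        ┃                    │         ┃              
        ┃2                   ·   ·   L ┃              
        ┗━━━━━━━━━━━━━━━━━━━━━━━━━━━━━━┛              
                                                      
                                                      
                                                      
                                                      


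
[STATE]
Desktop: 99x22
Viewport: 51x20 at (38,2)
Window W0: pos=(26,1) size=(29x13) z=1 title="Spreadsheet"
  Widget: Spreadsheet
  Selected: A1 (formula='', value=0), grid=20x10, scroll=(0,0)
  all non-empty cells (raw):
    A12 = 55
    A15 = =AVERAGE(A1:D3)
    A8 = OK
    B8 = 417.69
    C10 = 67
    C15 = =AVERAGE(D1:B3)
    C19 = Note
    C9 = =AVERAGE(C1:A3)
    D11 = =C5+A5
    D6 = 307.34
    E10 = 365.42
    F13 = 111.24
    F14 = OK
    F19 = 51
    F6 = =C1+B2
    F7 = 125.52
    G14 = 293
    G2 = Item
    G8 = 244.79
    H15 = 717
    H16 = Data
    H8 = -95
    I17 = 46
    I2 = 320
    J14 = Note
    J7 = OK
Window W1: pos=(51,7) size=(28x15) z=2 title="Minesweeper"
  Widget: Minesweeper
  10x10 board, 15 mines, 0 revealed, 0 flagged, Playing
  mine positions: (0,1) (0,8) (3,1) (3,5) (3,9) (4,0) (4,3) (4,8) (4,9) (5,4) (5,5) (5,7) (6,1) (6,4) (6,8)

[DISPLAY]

t               ┃                                  
────────────────┨                                  
                ┃                                  
    B       C   ┃                                  
----------------┃                                  
]       0    ┏━━━━━━━━━━━━━━━━━━━━━━━━━━┓          
0       0    ┃ Minesweeper              ┃          
0       0    ┠──────────────────────────┨          
0       0    ┃■■■■■■■■■■                ┃          
0       0    ┃■■■■■■■■■■                ┃          
0       0    ┃■■■■■■■■■■                ┃          
━━━━━━━━━━━━━┃■■■■■■■■■■                ┃          
             ┃■■■■■■■■■■                ┃          
             ┃■■■■■■■■■■                ┃          
             ┃■■■■■■■■■■                ┃          
             ┃■■■■■■■■■■                ┃          
             ┃■■■■■■■■■■                ┃          
             ┃■■■■■■■■■■                ┃          
             ┃                          ┃          
             ┗━━━━━━━━━━━━━━━━━━━━━━━━━━┛          


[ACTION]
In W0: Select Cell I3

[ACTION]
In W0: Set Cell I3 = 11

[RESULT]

t               ┃                                  
────────────────┨                                  
                ┃                                  
    B       C   ┃                                  
----------------┃                                  
0       0    ┏━━━━━━━━━━━━━━━━━━━━━━━━━━┓          
0       0    ┃ Minesweeper              ┃          
0       0    ┠──────────────────────────┨          
0       0    ┃■■■■■■■■■■                ┃          
0       0    ┃■■■■■■■■■■                ┃          
0       0    ┃■■■■■■■■■■                ┃          
━━━━━━━━━━━━━┃■■■■■■■■■■                ┃          
             ┃■■■■■■■■■■                ┃          
             ┃■■■■■■■■■■                ┃          
             ┃■■■■■■■■■■                ┃          
             ┃■■■■■■■■■■                ┃          
             ┃■■■■■■■■■■                ┃          
             ┃■■■■■■■■■■                ┃          
             ┃                          ┃          
             ┗━━━━━━━━━━━━━━━━━━━━━━━━━━┛          


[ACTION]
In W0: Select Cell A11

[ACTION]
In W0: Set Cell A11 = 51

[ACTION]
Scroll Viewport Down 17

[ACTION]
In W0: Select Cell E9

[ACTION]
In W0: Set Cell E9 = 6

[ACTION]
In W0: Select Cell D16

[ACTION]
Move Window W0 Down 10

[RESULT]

                                                   
                                                   
                                                   
                                                   
                                                   
             ┏━━━━━━━━━━━━━━━━━━━━━━━━━━┓          
             ┃ Minesweeper              ┃          
━━━━━━━━━━━━━┠──────────────────────────┨          
t            ┃■■■■■■■■■■                ┃          
─────────────┃■■■■■■■■■■                ┃          
             ┃■■■■■■■■■■                ┃          
    B       C┃■■■■■■■■■■                ┃          
-------------┃■■■■■■■■■■                ┃          
0       0    ┃■■■■■■■■■■                ┃          
0       0    ┃■■■■■■■■■■                ┃          
0       0    ┃■■■■■■■■■■                ┃          
0       0    ┃■■■■■■■■■■                ┃          
0       0    ┃■■■■■■■■■■                ┃          
0       0    ┃                          ┃          
━━━━━━━━━━━━━┗━━━━━━━━━━━━━━━━━━━━━━━━━━┛          


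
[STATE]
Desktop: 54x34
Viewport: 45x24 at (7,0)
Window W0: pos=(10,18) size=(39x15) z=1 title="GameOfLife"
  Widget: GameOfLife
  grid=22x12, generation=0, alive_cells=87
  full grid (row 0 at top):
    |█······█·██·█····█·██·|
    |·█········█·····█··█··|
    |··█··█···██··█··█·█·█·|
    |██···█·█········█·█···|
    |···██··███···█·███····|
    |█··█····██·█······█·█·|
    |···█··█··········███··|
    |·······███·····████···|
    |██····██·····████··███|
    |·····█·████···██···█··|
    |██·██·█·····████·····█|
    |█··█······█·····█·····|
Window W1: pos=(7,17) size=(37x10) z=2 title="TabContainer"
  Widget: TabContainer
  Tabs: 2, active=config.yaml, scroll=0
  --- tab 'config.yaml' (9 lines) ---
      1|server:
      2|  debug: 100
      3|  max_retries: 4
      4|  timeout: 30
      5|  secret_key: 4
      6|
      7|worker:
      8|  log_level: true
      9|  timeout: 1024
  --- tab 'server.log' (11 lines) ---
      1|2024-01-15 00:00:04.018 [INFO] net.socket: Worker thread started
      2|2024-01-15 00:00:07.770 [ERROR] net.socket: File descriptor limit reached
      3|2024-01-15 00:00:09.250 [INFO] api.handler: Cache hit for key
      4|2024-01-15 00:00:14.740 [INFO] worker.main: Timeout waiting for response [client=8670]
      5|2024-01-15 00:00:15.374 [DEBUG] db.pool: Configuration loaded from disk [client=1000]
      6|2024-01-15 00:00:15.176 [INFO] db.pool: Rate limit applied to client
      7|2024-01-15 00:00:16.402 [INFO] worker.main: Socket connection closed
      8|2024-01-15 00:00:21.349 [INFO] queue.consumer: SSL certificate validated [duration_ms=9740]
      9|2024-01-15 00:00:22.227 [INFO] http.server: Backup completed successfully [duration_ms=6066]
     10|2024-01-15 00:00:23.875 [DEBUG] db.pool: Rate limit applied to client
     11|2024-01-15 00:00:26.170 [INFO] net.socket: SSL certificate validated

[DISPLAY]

                                             
                                             
                                             
                                             
                                             
                                             
                                             
                                             
                                             
                                             
                                             
                                             
                                             
                                             
                                             
                                             
                                             
┏━━━━━━━━━━━━━━━━━━━━━━━━━━━━━━━━━━━┓        
┃ TabContainer                      ┃━━━━┓   
┠───────────────────────────────────┨    ┃   
┃[config.yaml]│ server.log          ┃────┨   
┃───────────────────────────────────┃    ┃   
┃server:                            ┃    ┃   
┃  debug: 100                       ┃    ┃   


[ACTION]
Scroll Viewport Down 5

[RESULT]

                                             
                                             
                                             
                                             
                                             
                                             
                                             
                                             
                                             
                                             
                                             
                                             
┏━━━━━━━━━━━━━━━━━━━━━━━━━━━━━━━━━━━┓        
┃ TabContainer                      ┃━━━━┓   
┠───────────────────────────────────┨    ┃   
┃[config.yaml]│ server.log          ┃────┨   
┃───────────────────────────────────┃    ┃   
┃server:                            ┃    ┃   
┃  debug: 100                       ┃    ┃   
┃  max_retries: 4                   ┃    ┃   
┃  timeout: 30                      ┃    ┃   
┗━━━━━━━━━━━━━━━━━━━━━━━━━━━━━━━━━━━┛    ┃   
   ┃···█··█··········███··               ┃   
   ┃·······███·····████···               ┃   


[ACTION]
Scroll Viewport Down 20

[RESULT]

                                             
                                             
                                             
                                             
                                             
                                             
                                             
┏━━━━━━━━━━━━━━━━━━━━━━━━━━━━━━━━━━━┓        
┃ TabContainer                      ┃━━━━┓   
┠───────────────────────────────────┨    ┃   
┃[config.yaml]│ server.log          ┃────┨   
┃───────────────────────────────────┃    ┃   
┃server:                            ┃    ┃   
┃  debug: 100                       ┃    ┃   
┃  max_retries: 4                   ┃    ┃   
┃  timeout: 30                      ┃    ┃   
┗━━━━━━━━━━━━━━━━━━━━━━━━━━━━━━━━━━━┛    ┃   
   ┃···█··█··········███··               ┃   
   ┃·······███·····████···               ┃   
   ┃██····██·····████··███               ┃   
   ┃·····█·████···██···█··               ┃   
   ┃██·██·█·····████·····█               ┃   
   ┗━━━━━━━━━━━━━━━━━━━━━━━━━━━━━━━━━━━━━┛   
                                             


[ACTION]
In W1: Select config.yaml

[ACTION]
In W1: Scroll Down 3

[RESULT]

                                             
                                             
                                             
                                             
                                             
                                             
                                             
┏━━━━━━━━━━━━━━━━━━━━━━━━━━━━━━━━━━━┓        
┃ TabContainer                      ┃━━━━┓   
┠───────────────────────────────────┨    ┃   
┃[config.yaml]│ server.log          ┃────┨   
┃───────────────────────────────────┃    ┃   
┃  timeout: 30                      ┃    ┃   
┃  secret_key: 4                    ┃    ┃   
┃                                   ┃    ┃   
┃worker:                            ┃    ┃   
┗━━━━━━━━━━━━━━━━━━━━━━━━━━━━━━━━━━━┛    ┃   
   ┃···█··█··········███··               ┃   
   ┃·······███·····████···               ┃   
   ┃██····██·····████··███               ┃   
   ┃·····█·████···██···█··               ┃   
   ┃██·██·█·····████·····█               ┃   
   ┗━━━━━━━━━━━━━━━━━━━━━━━━━━━━━━━━━━━━━┛   
                                             


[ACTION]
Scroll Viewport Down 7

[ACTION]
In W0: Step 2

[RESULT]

                                             
                                             
                                             
                                             
                                             
                                             
                                             
┏━━━━━━━━━━━━━━━━━━━━━━━━━━━━━━━━━━━┓        
┃ TabContainer                      ┃━━━━┓   
┠───────────────────────────────────┨    ┃   
┃[config.yaml]│ server.log          ┃────┨   
┃───────────────────────────────────┃    ┃   
┃  timeout: 30                      ┃    ┃   
┃  secret_key: 4                    ┃    ┃   
┃                                   ┃    ┃   
┃worker:                            ┃    ┃   
┗━━━━━━━━━━━━━━━━━━━━━━━━━━━━━━━━━━━┛    ┃   
   ┃··········█···········               ┃   
   ┃·········█············               ┃   
   ┃········█··········██·               ┃   
   ┃··█·····█···██·····█··               ┃   
   ┃█·····███·██·█·█······               ┃   
   ┗━━━━━━━━━━━━━━━━━━━━━━━━━━━━━━━━━━━━━┛   
                                             
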